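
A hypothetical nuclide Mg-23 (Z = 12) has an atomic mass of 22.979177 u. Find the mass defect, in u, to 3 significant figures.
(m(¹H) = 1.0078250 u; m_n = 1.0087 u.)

Z = 12, so N = A − Z = 23 − 12 = 11.
Total constituent mass: 12 × 1.0078250 + 11 × 1.0087 = 23.1896000 u
The mass defect is 23.1896000 − 22.979177 = 0.2104230 u.

0.210 u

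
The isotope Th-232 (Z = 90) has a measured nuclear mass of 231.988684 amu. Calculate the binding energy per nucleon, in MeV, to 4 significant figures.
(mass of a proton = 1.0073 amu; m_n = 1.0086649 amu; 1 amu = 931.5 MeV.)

7.624 MeV/nucleon

Z = 90, so N = A − Z = 232 − 90 = 142.
Σm = 90·m_p + 142·m_n = 90.6570 + 143.2304158 = 233.8874158 amu
Mass defect Δm = 233.8874158 − 231.988684 = 1.8987318 amu
Binding energy = Δm·c² = 1.8987318 × 931.5 MeV/amu = 1768.67 MeV
Dividing by A = 232 gives 7.624 MeV per nucleon.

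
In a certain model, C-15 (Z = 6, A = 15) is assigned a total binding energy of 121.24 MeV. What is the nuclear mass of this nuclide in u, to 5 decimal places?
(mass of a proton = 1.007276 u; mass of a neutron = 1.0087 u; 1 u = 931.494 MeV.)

14.99180 u

Mass defect = 121.24 MeV / (931.494 MeV/u) = 0.1301565 u
Constituent mass = 6(1.007276) + 9(1.0087) = 15.121956 u
Nuclear mass = 15.121956 − 0.1301565 = 14.9917995 u ≈ 14.99180 u (to 5 decimal places)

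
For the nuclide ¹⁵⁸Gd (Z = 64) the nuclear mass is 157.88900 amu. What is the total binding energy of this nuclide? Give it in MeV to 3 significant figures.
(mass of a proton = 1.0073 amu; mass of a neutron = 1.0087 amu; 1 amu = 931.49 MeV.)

1300 MeV

Total constituent mass: 64 × 1.0073 + 94 × 1.0087 = 159.2850 amu
Δm = 159.2850 − 157.88900 = 1.39600 amu
Converting to energy: 1.39600 amu × 931.49 MeV/amu = 1300.36 MeV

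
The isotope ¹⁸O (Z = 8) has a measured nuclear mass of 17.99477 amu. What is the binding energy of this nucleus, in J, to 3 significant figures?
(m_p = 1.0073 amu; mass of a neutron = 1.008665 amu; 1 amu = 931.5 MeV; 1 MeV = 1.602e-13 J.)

Total constituent mass: 8 × 1.0073 + 10 × 1.008665 = 18.145050 amu
Mass defect Δm = 18.145050 − 17.99477 = 0.150280 amu
Binding energy = Δm·c² = 0.150280 × 931.5 MeV/amu = 139.986 MeV
In joules: 139.986 MeV × 1.602e-13 J/MeV = 2.2426e-11 J

2.24e-11 J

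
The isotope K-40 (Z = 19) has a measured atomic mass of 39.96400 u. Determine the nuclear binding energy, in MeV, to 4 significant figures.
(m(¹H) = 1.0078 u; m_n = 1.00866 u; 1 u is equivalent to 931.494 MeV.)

341.0 MeV

Z = 19, so N = A − Z = 40 − 19 = 21.
Σm = 19·m(¹H) + 21·m_n = 19.1482 + 21.18186 = 40.33006 u
The mass defect is 40.33006 − 39.96400 = 0.36606 u.
Binding energy = Δm·c² = 0.36606 × 931.494 MeV/u = 340.983 MeV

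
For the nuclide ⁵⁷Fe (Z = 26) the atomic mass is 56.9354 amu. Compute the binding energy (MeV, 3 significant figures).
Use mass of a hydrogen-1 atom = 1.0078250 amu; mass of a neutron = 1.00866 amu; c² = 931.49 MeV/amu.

500 MeV

Mass of separated nucleons = 26(1.0078250) + 31(1.00866) = 26.2034500 + 31.26846 = 57.4719100 amu
Δm = 57.4719100 − 56.9354 = 0.5365100 amu
Converting to energy: 0.5365100 amu × 931.49 MeV/amu = 499.754 MeV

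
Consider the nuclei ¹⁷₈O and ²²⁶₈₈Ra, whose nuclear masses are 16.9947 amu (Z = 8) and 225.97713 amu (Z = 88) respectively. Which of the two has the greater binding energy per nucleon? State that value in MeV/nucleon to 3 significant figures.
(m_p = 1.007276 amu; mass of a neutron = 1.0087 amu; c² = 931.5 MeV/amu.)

¹⁷₈O; 7.77 MeV/nucleon

¹⁷₈O: Σm = 8(1.007276) + 9(1.0087) = 17.136508 amu; Δm = 0.141808 amu; E_B = 132.09 MeV; E_B/A = 7.770 MeV
²²⁶₈₈Ra: Σm = 88(1.007276) + 138(1.0087) = 227.840888 amu; Δm = 1.863758 amu; E_B = 1736.1 MeV; E_B/A = 7.682 MeV
¹⁷₈O has the higher binding energy per nucleon, so it is the more tightly bound nucleus.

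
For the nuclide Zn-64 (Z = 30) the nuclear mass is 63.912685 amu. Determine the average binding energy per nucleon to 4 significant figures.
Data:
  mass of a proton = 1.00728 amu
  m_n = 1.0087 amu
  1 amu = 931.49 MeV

Z = 30, so N = A − Z = 64 − 30 = 34.
Total constituent mass: 30 × 1.00728 + 34 × 1.0087 = 64.51420 amu
The mass defect is 64.51420 − 63.912685 = 0.601515 amu.
Converting to energy: 0.601515 amu × 931.49 MeV/amu = 560.305 MeV
Per nucleon: 560.305 / 64 = 8.755 MeV

8.755 MeV/nucleon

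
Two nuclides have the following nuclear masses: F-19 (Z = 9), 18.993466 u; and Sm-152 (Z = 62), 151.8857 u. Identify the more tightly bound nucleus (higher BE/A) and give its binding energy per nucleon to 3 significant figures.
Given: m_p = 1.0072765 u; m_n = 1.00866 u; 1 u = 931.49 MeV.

F-19: Σm = 9(1.0072765) + 10(1.00866) = 19.1520885 u; Δm = 0.1586225 u; E_B = 147.76 MeV; E_B/A = 7.777 MeV
Sm-152: Σm = 62(1.0072765) + 90(1.00866) = 153.2305430 u; Δm = 1.3448430 u; E_B = 1252.7 MeV; E_B/A = 8.241 MeV
Sm-152 has the higher binding energy per nucleon, so it is the more tightly bound nucleus.

Sm-152; 8.24 MeV/nucleon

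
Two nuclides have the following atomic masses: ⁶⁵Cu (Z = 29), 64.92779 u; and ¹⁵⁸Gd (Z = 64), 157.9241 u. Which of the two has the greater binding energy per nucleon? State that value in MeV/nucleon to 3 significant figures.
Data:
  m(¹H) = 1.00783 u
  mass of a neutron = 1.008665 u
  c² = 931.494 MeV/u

⁶⁵Cu: Σm = 29(1.00783) + 36(1.008665) = 65.539010 u; Δm = 0.611220 u; E_B = 569.35 MeV; E_B/A = 8.759 MeV
¹⁵⁸Gd: Σm = 64(1.00783) + 94(1.008665) = 159.315630 u; Δm = 1.391530 u; E_B = 1296.2 MeV; E_B/A = 8.204 MeV
⁶⁵Cu has the higher binding energy per nucleon, so it is the more tightly bound nucleus.

⁶⁵Cu; 8.76 MeV/nucleon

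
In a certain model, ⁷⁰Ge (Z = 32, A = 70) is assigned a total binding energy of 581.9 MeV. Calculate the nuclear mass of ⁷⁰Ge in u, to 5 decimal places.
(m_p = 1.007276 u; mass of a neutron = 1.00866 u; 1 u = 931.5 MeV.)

Mass defect = 581.9 MeV / (931.5 MeV/u) = 0.6246914 u
Constituent mass = 32(1.007276) + 38(1.00866) = 70.561912 u
Nuclear mass = 70.561912 − 0.6246914 = 69.9372206 u ≈ 69.93722 u (to 5 decimal places)

69.93722 u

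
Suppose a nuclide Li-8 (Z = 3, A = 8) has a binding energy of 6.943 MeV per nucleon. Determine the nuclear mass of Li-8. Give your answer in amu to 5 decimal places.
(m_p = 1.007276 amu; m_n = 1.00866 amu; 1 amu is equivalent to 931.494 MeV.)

8.00550 amu

Total binding energy = 8 × 6.943 = 55.544 MeV
Mass defect = 55.544 MeV / (931.494 MeV/amu) = 0.0596289 amu
Constituent mass = 3(1.007276) + 5(1.00866) = 8.065128 amu
Nuclear mass = 8.065128 − 0.0596289 = 8.0054991 amu ≈ 8.00550 amu (to 5 decimal places)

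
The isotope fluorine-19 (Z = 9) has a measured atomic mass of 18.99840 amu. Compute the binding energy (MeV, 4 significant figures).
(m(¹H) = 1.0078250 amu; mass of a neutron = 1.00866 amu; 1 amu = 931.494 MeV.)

147.8 MeV

The nucleus contains 9 protons and 19 − 9 = 10 neutrons.
Total constituent mass: 9 × 1.0078250 + 10 × 1.00866 = 19.1570250 amu
Mass defect Δm = 19.1570250 − 18.99840 = 0.1586250 amu
Binding energy = Δm·c² = 0.1586250 × 931.494 MeV/amu = 147.758 MeV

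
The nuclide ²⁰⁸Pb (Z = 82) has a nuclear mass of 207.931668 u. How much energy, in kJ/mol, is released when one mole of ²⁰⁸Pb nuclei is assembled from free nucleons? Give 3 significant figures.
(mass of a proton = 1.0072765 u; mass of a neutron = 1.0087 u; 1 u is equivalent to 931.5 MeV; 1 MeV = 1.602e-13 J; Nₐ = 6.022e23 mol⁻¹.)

1.58e+11 kJ/mol

With 82 protons and 126 neutrons (A = 208):
Σm = 82·m_p + 126·m_n = 82.5966730 + 127.0962 = 209.6928730 u
Δm = 209.6928730 − 207.931668 = 1.7612050 u
E_B = 1.7612050 × 931.5 = 1640.56 MeV
Per nucleus in joules: 1640.56 MeV × 1.602e-13 J/MeV = 2.6282e-10 J
Per mole: 2.6282e-10 J × 6.022e23 mol⁻¹ = 1.5827e+14 J/mol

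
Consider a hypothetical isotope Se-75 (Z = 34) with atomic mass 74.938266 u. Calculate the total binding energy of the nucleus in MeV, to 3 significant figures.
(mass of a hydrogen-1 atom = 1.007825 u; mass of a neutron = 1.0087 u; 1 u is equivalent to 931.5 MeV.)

638 MeV

With 34 protons and 41 neutrons (A = 75):
Σm = 34·m(¹H) + 41·m_n = 34.266050 + 41.3567 = 75.622750 u
Mass defect Δm = 75.622750 − 74.938266 = 0.684484 u
Converting to energy: 0.684484 u × 931.5 MeV/u = 637.597 MeV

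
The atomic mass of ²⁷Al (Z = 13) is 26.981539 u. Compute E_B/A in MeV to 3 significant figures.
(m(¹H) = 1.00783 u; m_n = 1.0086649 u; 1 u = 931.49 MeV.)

Z = 13, so N = A − Z = 27 − 13 = 14.
Mass of separated nucleons = 13(1.00783) + 14(1.0086649) = 13.10179 + 14.1213086 = 27.2230986 u
Mass defect Δm = 27.2230986 − 26.981539 = 0.2415596 u
E_B = 0.2415596 × 931.49 = 225.010 MeV
Per nucleon: 225.010 / 27 = 8.334 MeV

8.33 MeV/nucleon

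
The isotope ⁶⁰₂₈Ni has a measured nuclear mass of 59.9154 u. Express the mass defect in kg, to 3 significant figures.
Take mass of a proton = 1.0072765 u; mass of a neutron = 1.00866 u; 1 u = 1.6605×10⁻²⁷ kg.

9.39e-28 kg

The nucleus contains 28 protons and 60 − 28 = 32 neutrons.
Total constituent mass: 28 × 1.0072765 + 32 × 1.00866 = 60.4808620 u
Mass defect Δm = 60.4808620 − 59.9154 = 0.5654620 u
In SI units: 0.5654620 u × 1.6605×10⁻²⁷ kg/u = 9.3895e-28 kg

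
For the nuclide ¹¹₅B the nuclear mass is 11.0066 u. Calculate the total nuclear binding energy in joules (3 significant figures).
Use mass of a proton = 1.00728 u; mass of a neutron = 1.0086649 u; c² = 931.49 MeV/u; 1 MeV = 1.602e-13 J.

1.22e-11 J

Z = 5, so N = A − Z = 11 − 5 = 6.
Mass of separated nucleons = 5(1.00728) + 6(1.0086649) = 5.03640 + 6.0519894 = 11.0883894 u
Δm = 11.0883894 − 11.0066 = 0.0817894 u
E_B = 0.0817894 × 931.49 = 76.1860 MeV
In joules: 76.1860 MeV × 1.602e-13 J/MeV = 1.2205e-11 J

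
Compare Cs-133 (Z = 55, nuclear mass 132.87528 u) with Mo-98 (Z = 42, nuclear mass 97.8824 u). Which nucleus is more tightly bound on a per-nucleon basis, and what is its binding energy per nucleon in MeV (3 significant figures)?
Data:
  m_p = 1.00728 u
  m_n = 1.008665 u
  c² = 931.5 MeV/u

Mo-98; 8.64 MeV/nucleon

Cs-133: Σm = 55(1.00728) + 78(1.008665) = 134.076270 u; Δm = 1.200990 u; E_B = 1118.7 MeV; E_B/A = 8.411 MeV
Mo-98: Σm = 42(1.00728) + 56(1.008665) = 98.791000 u; Δm = 0.908600 u; E_B = 846.36 MeV; E_B/A = 8.636 MeV
Mo-98 has the higher binding energy per nucleon, so it is the more tightly bound nucleus.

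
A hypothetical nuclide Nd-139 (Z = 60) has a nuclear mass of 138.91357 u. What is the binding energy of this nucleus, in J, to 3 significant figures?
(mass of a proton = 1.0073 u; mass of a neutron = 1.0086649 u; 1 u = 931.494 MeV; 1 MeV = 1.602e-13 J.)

Total constituent mass: 60 × 1.0073 + 79 × 1.0086649 = 140.1225271 u
The mass defect is 140.1225271 − 138.91357 = 1.2089571 u.
Binding energy = Δm·c² = 1.2089571 × 931.494 MeV/u = 1126.14 MeV
In joules: 1126.14 MeV × 1.602e-13 J/MeV = 1.8041e-10 J

1.80e-10 J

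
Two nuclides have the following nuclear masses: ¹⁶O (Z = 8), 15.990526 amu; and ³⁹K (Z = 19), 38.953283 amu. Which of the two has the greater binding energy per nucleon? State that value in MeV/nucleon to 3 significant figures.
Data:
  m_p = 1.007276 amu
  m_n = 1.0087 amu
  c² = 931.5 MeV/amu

¹⁶O: Σm = 8(1.007276) + 8(1.0087) = 16.127808 amu; Δm = 0.137282 amu; E_B = 127.878 MeV; E_B/A = 7.992 MeV
³⁹K: Σm = 19(1.007276) + 20(1.0087) = 39.312244 amu; Δm = 0.358961 amu; E_B = 334.37 MeV; E_B/A = 8.574 MeV
³⁹K has the higher binding energy per nucleon, so it is the more tightly bound nucleus.

³⁹K; 8.57 MeV/nucleon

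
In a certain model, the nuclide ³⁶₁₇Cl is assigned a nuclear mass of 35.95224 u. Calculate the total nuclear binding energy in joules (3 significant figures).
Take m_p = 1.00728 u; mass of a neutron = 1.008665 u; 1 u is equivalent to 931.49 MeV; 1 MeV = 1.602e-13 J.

5.02e-11 J

The nucleus contains 17 protons and 36 − 17 = 19 neutrons.
Σm = 17·m_p + 19·m_n = 17.12376 + 19.164635 = 36.288395 u
The mass defect is 36.288395 − 35.95224 = 0.336155 u.
Binding energy = Δm·c² = 0.336155 × 931.49 MeV/u = 313.125 MeV
In joules: 313.125 MeV × 1.602e-13 J/MeV = 5.0163e-11 J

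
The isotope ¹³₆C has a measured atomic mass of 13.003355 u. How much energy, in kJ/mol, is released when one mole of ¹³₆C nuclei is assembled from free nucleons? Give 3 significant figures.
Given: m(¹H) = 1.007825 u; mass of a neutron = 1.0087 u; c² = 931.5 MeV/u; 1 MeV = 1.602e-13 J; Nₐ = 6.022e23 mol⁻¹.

9.39e+09 kJ/mol

Mass of separated nucleons = 6(1.007825) + 7(1.0087) = 6.046950 + 7.0609 = 13.107850 u
Δm = 13.107850 − 13.003355 = 0.104495 u
Converting to energy: 0.104495 u × 931.5 MeV/u = 97.3371 MeV
Per nucleus in joules: 97.3371 MeV × 1.602e-13 J/MeV = 1.5593e-11 J
Per mole: 1.5593e-11 J × 6.022e23 mol⁻¹ = 9.3901e+12 J/mol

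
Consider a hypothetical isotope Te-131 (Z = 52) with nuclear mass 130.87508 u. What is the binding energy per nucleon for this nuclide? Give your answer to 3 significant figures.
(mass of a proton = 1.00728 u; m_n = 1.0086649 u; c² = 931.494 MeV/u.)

8.45 MeV/nucleon

The nucleus contains 52 protons and 131 − 52 = 79 neutrons.
Mass of separated nucleons = 52(1.00728) + 79(1.0086649) = 52.37856 + 79.6845271 = 132.0630871 u
Mass defect Δm = 132.0630871 − 130.87508 = 1.1880071 u
E_B = 1.1880071 × 931.494 = 1106.62 MeV
Dividing by A = 131 gives 8.447 MeV per nucleon.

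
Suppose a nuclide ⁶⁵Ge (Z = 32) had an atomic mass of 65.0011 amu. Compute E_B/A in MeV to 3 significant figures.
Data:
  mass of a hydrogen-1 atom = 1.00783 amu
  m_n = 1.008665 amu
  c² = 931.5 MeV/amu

7.67 MeV/nucleon

Z = 32, so N = A − Z = 65 − 32 = 33.
Σm = 32·m(¹H) + 33·m_n = 32.25056 + 33.285945 = 65.536505 amu
Mass defect Δm = 65.536505 − 65.0011 = 0.535405 amu
Converting to energy: 0.535405 amu × 931.5 MeV/amu = 498.730 MeV
Per nucleon: 498.730 / 65 = 7.673 MeV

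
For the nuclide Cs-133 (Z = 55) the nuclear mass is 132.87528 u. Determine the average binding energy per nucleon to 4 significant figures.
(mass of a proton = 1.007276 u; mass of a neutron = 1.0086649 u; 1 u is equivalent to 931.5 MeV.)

8.410 MeV/nucleon

Z = 55, so N = A − Z = 133 − 55 = 78.
Total constituent mass: 55 × 1.007276 + 78 × 1.0086649 = 134.0760422 u
The mass defect is 134.0760422 − 132.87528 = 1.2007622 u.
E_B = 1.2007622 × 931.5 = 1118.51 MeV
BE/A = 1118.51 MeV / 133 = 8.410 MeV/nucleon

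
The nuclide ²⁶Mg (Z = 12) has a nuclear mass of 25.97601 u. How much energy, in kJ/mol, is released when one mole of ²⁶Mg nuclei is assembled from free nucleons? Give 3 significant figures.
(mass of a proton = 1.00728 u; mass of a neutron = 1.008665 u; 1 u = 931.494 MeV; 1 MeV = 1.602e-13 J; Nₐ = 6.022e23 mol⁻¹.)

Σm = 12·m_p + 14·m_n = 12.08736 + 14.121310 = 26.208670 u
Mass defect Δm = 26.208670 − 25.97601 = 0.232660 u
Converting to energy: 0.232660 u × 931.494 MeV/u = 216.721 MeV
Per nucleus in joules: 216.721 MeV × 1.602e-13 J/MeV = 3.4719e-11 J
Per mole: 3.4719e-11 J × 6.022e23 mol⁻¹ = 2.0908e+13 J/mol

2.09e+10 kJ/mol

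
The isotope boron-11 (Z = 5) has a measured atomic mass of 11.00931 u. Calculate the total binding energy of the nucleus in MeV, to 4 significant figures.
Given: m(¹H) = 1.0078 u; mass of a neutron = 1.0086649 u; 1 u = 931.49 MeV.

With 5 protons and 6 neutrons (A = 11):
Mass of separated nucleons = 5(1.0078) + 6(1.0086649) = 5.0390 + 6.0519894 = 11.0909894 u
The mass defect is 11.0909894 − 11.00931 = 0.0816794 u.
Converting to energy: 0.0816794 u × 931.49 MeV/u = 76.0835 MeV

76.08 MeV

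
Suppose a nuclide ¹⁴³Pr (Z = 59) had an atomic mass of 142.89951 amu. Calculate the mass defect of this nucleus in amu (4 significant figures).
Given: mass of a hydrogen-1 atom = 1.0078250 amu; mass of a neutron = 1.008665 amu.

Z = 59, so N = A − Z = 143 − 59 = 84.
Mass of separated nucleons = 59(1.0078250) + 84(1.008665) = 59.4616750 + 84.727860 = 144.1895350 amu
The mass defect is 144.1895350 − 142.89951 = 1.2900250 amu.

1.290 amu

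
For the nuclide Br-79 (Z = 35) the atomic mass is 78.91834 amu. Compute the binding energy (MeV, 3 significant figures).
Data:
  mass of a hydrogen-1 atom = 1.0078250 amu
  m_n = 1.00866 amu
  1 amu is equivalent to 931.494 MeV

The nucleus contains 35 protons and 79 − 35 = 44 neutrons.
Mass of separated nucleons = 35(1.0078250) + 44(1.00866) = 35.2738750 + 44.38104 = 79.6549150 amu
Mass defect Δm = 79.6549150 − 78.91834 = 0.7365750 amu
E_B = 0.7365750 × 931.494 = 686.115 MeV

686 MeV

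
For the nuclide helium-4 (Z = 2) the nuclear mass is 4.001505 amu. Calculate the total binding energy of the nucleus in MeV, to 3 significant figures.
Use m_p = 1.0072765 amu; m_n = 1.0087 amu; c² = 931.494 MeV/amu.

28.4 MeV

Z = 2, so N = A − Z = 4 − 2 = 2.
Mass of separated nucleons = 2(1.0072765) + 2(1.0087) = 2.0145530 + 2.0174 = 4.0319530 amu
Δm = 4.0319530 − 4.001505 = 0.0304480 amu
Converting to energy: 0.0304480 amu × 931.494 MeV/amu = 28.3621 MeV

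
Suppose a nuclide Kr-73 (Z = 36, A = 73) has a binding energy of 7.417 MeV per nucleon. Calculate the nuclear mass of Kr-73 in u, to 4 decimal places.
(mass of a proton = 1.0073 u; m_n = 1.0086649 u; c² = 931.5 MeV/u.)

73.0021 u

Total binding energy = 73 × 7.417 = 541.441 MeV
Mass defect = 541.441 MeV / (931.5 MeV/u) = 0.581257 u
Constituent mass = 36(1.0073) + 37(1.0086649) = 73.5834013 u
Nuclear mass = 73.5834013 − 0.581257 = 73.0021443 u ≈ 73.0021 u (to 4 decimal places)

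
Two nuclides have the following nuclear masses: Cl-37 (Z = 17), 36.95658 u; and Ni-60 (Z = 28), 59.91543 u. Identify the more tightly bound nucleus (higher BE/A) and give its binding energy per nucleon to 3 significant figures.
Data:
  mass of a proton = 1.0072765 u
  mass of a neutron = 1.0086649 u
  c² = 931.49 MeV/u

Cl-37: Σm = 17(1.0072765) + 20(1.0086649) = 37.2969985 u; Δm = 0.3404185 u; E_B = 317.10 MeV; E_B/A = 8.570 MeV
Ni-60: Σm = 28(1.0072765) + 32(1.0086649) = 60.4810188 u; Δm = 0.5655888 u; E_B = 526.84 MeV; E_B/A = 8.781 MeV
Ni-60 has the higher binding energy per nucleon, so it is the more tightly bound nucleus.

Ni-60; 8.78 MeV/nucleon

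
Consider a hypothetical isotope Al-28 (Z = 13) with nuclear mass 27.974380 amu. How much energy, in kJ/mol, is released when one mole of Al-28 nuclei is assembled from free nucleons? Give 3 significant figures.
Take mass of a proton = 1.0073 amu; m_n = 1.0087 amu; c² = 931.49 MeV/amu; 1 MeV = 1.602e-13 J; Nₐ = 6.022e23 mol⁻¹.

The nucleus contains 13 protons and 28 − 13 = 15 neutrons.
Σm = 13·m_p + 15·m_n = 13.0949 + 15.1305 = 28.2254 amu
The mass defect is 28.2254 − 27.974380 = 0.251020 amu.
Converting to energy: 0.251020 amu × 931.49 MeV/amu = 233.823 MeV
Per nucleus in joules: 233.823 MeV × 1.602e-13 J/MeV = 3.7458e-11 J
Per mole: 3.7458e-11 J × 6.022e23 mol⁻¹ = 2.2557e+13 J/mol

2.26e+10 kJ/mol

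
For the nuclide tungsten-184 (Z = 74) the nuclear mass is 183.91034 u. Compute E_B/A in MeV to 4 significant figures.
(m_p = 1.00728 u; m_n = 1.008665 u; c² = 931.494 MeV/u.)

8.006 MeV/nucleon

With 74 protons and 110 neutrons (A = 184):
Σm = 74·m_p + 110·m_n = 74.53872 + 110.953150 = 185.491870 u
Δm = 185.491870 − 183.91034 = 1.581530 u
Converting to energy: 1.581530 u × 931.494 MeV/u = 1473.19 MeV
BE/A = 1473.19 MeV / 184 = 8.006 MeV/nucleon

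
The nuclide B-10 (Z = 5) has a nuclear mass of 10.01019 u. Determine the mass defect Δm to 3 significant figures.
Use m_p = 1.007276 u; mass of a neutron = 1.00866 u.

Total constituent mass: 5 × 1.007276 + 5 × 1.00866 = 10.079680 u
Δm = 10.079680 − 10.01019 = 0.069490 u

0.0695 u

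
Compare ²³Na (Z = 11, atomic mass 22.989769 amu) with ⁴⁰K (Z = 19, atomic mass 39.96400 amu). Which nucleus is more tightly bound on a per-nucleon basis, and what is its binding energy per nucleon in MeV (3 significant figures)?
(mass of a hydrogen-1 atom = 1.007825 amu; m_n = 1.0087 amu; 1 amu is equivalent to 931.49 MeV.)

²³Na: Σm = 11(1.007825) + 12(1.0087) = 23.190475 amu; Δm = 0.200706 amu; E_B = 186.96 MeV; E_B/A = 8.129 MeV
⁴⁰K: Σm = 19(1.007825) + 21(1.0087) = 40.331375 amu; Δm = 0.367375 amu; E_B = 342.21 MeV; E_B/A = 8.555 MeV
⁴⁰K has the higher binding energy per nucleon, so it is the more tightly bound nucleus.

⁴⁰K; 8.56 MeV/nucleon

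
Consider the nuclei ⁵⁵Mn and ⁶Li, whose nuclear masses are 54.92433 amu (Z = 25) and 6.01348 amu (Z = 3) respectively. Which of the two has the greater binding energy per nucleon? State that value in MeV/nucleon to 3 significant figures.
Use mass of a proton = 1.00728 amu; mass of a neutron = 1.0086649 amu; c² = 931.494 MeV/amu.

⁵⁵Mn: Σm = 25(1.00728) + 30(1.0086649) = 55.4419470 amu; Δm = 0.5176170 amu; E_B = 482.157 MeV; E_B/A = 8.766 MeV
⁶Li: Σm = 3(1.00728) + 3(1.0086649) = 6.0478347 amu; Δm = 0.0343547 amu; E_B = 32.001 MeV; E_B/A = 5.334 MeV
⁵⁵Mn has the higher binding energy per nucleon, so it is the more tightly bound nucleus.

⁵⁵Mn; 8.77 MeV/nucleon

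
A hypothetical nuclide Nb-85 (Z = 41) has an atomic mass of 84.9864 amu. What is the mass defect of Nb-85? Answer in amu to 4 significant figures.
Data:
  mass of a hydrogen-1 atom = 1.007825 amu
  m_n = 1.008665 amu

0.7157 amu

Mass of separated nucleons = 41(1.007825) + 44(1.008665) = 41.320825 + 44.381260 = 85.702085 amu
Δm = 85.702085 − 84.9864 = 0.715685 amu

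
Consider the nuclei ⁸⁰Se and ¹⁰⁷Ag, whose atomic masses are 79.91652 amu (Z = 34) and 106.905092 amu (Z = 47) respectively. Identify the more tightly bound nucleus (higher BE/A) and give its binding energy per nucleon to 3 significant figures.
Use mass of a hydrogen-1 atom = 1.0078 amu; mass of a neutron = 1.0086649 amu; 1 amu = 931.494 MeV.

⁸⁰Se; 8.70 MeV/nucleon

⁸⁰Se: Σm = 34(1.0078) + 46(1.0086649) = 80.6637854 amu; Δm = 0.7472654 amu; E_B = 696.07 MeV; E_B/A = 8.701 MeV
¹⁰⁷Ag: Σm = 47(1.0078) + 60(1.0086649) = 107.8864940 amu; Δm = 0.9814020 amu; E_B = 914.17 MeV; E_B/A = 8.544 MeV
⁸⁰Se has the higher binding energy per nucleon, so it is the more tightly bound nucleus.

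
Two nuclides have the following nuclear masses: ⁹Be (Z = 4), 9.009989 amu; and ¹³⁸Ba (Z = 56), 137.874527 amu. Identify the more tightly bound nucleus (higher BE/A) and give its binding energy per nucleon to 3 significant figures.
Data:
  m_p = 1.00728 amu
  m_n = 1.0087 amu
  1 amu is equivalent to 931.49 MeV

⁹Be: Σm = 4(1.00728) + 5(1.0087) = 9.07262 amu; Δm = 0.062631 amu; E_B = 58.340 MeV; E_B/A = 6.482 MeV
¹³⁸Ba: Σm = 56(1.00728) + 82(1.0087) = 139.12108 amu; Δm = 1.246553 amu; E_B = 1161.2 MeV; E_B/A = 8.414 MeV
¹³⁸Ba has the higher binding energy per nucleon, so it is the more tightly bound nucleus.

¹³⁸Ba; 8.41 MeV/nucleon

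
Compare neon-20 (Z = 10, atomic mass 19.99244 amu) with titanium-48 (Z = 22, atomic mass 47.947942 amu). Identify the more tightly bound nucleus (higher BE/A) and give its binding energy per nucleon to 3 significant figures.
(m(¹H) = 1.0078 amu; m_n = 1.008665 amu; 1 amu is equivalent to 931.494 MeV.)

titanium-48; 8.71 MeV/nucleon

neon-20: Σm = 10(1.0078) + 10(1.008665) = 20.164650 amu; Δm = 0.172210 amu; E_B = 160.41 MeV; E_B/A = 8.021 MeV
titanium-48: Σm = 22(1.0078) + 26(1.008665) = 48.396890 amu; Δm = 0.448948 amu; E_B = 418.19 MeV; E_B/A = 8.712 MeV
titanium-48 has the higher binding energy per nucleon, so it is the more tightly bound nucleus.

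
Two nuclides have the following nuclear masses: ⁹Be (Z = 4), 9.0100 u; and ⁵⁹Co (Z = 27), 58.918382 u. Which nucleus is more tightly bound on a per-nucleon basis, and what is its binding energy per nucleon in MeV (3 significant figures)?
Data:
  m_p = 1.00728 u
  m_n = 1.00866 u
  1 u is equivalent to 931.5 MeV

⁵⁹Co; 8.77 MeV/nucleon

⁹Be: Σm = 4(1.00728) + 5(1.00866) = 9.07242 u; Δm = 0.06242 u; E_B = 58.144 MeV; E_B/A = 6.460 MeV
⁵⁹Co: Σm = 27(1.00728) + 32(1.00866) = 59.47368 u; Δm = 0.555298 u; E_B = 517.26 MeV; E_B/A = 8.767 MeV
⁵⁹Co has the higher binding energy per nucleon, so it is the more tightly bound nucleus.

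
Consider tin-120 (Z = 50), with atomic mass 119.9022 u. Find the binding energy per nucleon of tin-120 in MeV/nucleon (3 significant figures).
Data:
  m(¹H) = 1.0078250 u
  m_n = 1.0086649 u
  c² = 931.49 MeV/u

Z = 50, so N = A − Z = 120 − 50 = 70.
Total constituent mass: 50 × 1.0078250 + 70 × 1.0086649 = 120.9977930 u
The mass defect is 120.9977930 − 119.9022 = 1.0955930 u.
E_B = 1.0955930 × 931.49 = 1020.53 MeV
BE/A = 1020.53 MeV / 120 = 8.504 MeV/nucleon

8.50 MeV/nucleon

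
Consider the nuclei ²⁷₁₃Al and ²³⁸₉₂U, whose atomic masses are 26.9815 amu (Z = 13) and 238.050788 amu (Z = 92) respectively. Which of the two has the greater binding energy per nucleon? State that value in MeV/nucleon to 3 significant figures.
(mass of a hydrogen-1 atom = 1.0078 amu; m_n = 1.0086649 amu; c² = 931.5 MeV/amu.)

²⁷₁₃Al; 8.32 MeV/nucleon

²⁷₁₃Al: Σm = 13(1.0078) + 14(1.0086649) = 27.2227086 amu; Δm = 0.2412086 amu; E_B = 224.69 MeV; E_B/A = 8.322 MeV
²³⁸₉₂U: Σm = 92(1.0078) + 146(1.0086649) = 239.9826754 amu; Δm = 1.9318874 amu; E_B = 1799.6 MeV; E_B/A = 7.561 MeV
²⁷₁₃Al has the higher binding energy per nucleon, so it is the more tightly bound nucleus.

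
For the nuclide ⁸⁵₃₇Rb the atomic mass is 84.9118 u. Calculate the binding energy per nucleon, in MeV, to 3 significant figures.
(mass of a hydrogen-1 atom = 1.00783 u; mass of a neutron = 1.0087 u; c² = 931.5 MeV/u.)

8.72 MeV/nucleon

Total constituent mass: 37 × 1.00783 + 48 × 1.0087 = 85.70731 u
Mass defect Δm = 85.70731 − 84.9118 = 0.79551 u
E_B = 0.79551 × 931.5 = 741.018 MeV
Dividing by A = 85 gives 8.718 MeV per nucleon.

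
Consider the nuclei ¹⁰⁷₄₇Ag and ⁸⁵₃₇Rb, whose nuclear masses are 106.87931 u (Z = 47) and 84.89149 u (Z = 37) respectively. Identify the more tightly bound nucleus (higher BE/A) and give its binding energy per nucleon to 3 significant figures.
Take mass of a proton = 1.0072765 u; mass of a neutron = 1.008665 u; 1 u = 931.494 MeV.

¹⁰⁷₄₇Ag: Σm = 47(1.0072765) + 60(1.008665) = 107.8618955 u; Δm = 0.9825855 u; E_B = 915.27 MeV; E_B/A = 8.554 MeV
⁸⁵₃₇Rb: Σm = 37(1.0072765) + 48(1.008665) = 85.6851505 u; Δm = 0.7936605 u; E_B = 739.29 MeV; E_B/A = 8.698 MeV
⁸⁵₃₇Rb has the higher binding energy per nucleon, so it is the more tightly bound nucleus.

⁸⁵₃₇Rb; 8.70 MeV/nucleon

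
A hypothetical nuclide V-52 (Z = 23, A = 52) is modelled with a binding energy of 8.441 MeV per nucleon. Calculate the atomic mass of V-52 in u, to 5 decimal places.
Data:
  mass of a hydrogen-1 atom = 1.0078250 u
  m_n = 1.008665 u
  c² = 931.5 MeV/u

Total binding energy = 52 × 8.441 = 438.932 MeV
Mass defect = 438.932 MeV / (931.5 MeV/u) = 0.4712099 u
Constituent mass = 23(1.0078250) + 29(1.008665) = 52.4312600 u
Atomic mass = 52.4312600 − 0.4712099 = 51.9600501 u ≈ 51.96005 u (to 5 decimal places)

51.96005 u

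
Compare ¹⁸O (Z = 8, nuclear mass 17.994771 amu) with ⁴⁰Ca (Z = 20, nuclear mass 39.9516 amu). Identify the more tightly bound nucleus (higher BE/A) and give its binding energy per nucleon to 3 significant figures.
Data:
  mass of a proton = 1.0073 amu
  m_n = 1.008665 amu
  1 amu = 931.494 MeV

¹⁸O: Σm = 8(1.0073) + 10(1.008665) = 18.145050 amu; Δm = 0.150279 amu; E_B = 139.98 MeV; E_B/A = 7.777 MeV
⁴⁰Ca: Σm = 20(1.0073) + 20(1.008665) = 40.319300 amu; Δm = 0.367700 amu; E_B = 342.51 MeV; E_B/A = 8.563 MeV
⁴⁰Ca has the higher binding energy per nucleon, so it is the more tightly bound nucleus.

⁴⁰Ca; 8.56 MeV/nucleon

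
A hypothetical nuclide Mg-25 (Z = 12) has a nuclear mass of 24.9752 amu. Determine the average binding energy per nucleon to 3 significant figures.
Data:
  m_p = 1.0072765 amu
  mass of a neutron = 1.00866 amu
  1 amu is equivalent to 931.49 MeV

8.37 MeV/nucleon

With 12 protons and 13 neutrons (A = 25):
Total constituent mass: 12 × 1.0072765 + 13 × 1.00866 = 25.1998980 amu
The mass defect is 25.1998980 − 24.9752 = 0.2246980 amu.
Converting to energy: 0.2246980 amu × 931.49 MeV/amu = 209.304 MeV
BE/A = 209.304 MeV / 25 = 8.372 MeV/nucleon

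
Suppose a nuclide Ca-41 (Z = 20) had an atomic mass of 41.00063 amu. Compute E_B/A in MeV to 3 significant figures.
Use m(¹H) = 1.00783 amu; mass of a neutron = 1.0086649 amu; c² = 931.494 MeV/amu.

7.68 MeV/nucleon

Σm = 20·m(¹H) + 21·m_n = 20.15660 + 21.1819629 = 41.3385629 amu
Δm = 41.3385629 − 41.00063 = 0.3379329 amu
Converting to energy: 0.3379329 amu × 931.494 MeV/amu = 314.782 MeV
Per nucleon: 314.782 / 41 = 7.678 MeV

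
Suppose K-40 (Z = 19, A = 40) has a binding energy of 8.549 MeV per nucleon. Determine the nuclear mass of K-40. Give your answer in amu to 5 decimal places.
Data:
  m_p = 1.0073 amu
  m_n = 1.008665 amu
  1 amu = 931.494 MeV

39.95356 amu

Total binding energy = 40 × 8.549 = 341.960 MeV
Mass defect = 341.960 MeV / (931.494 MeV/amu) = 0.3671092 amu
Constituent mass = 19(1.0073) + 21(1.008665) = 40.320665 amu
Nuclear mass = 40.320665 − 0.3671092 = 39.9535558 amu ≈ 39.95356 amu (to 5 decimal places)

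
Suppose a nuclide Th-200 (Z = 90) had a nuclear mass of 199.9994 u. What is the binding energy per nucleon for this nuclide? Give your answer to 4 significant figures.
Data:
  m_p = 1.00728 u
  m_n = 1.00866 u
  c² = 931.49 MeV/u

7.491 MeV/nucleon

With 90 protons and 110 neutrons (A = 200):
Mass of separated nucleons = 90(1.00728) + 110(1.00866) = 90.65520 + 110.95260 = 201.60780 u
The mass defect is 201.60780 − 199.9994 = 1.60840 u.
E_B = 1.60840 × 931.49 = 1498.21 MeV
Dividing by A = 200 gives 7.491 MeV per nucleon.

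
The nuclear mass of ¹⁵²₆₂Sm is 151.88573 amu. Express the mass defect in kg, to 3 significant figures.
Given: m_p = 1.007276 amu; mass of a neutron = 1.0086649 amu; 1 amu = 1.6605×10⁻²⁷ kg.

2.23e-27 kg

The nucleus contains 62 protons and 152 − 62 = 90 neutrons.
Σm = 62·m_p + 90·m_n = 62.451112 + 90.7798410 = 153.2309530 amu
The mass defect is 153.2309530 − 151.88573 = 1.3452230 amu.
In SI units: 1.3452230 amu × 1.6605×10⁻²⁷ kg/amu = 2.2337e-27 kg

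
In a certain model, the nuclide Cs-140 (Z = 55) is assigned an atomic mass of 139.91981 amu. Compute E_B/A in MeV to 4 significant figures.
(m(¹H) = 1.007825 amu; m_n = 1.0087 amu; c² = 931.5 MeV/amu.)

Mass of separated nucleons = 55(1.007825) + 85(1.0087) = 55.430375 + 85.7395 = 141.169875 amu
Mass defect Δm = 141.169875 − 139.91981 = 1.250065 amu
Binding energy = Δm·c² = 1.250065 × 931.5 MeV/amu = 1164.44 MeV
Dividing by A = 140 gives 8.317 MeV per nucleon.

8.317 MeV/nucleon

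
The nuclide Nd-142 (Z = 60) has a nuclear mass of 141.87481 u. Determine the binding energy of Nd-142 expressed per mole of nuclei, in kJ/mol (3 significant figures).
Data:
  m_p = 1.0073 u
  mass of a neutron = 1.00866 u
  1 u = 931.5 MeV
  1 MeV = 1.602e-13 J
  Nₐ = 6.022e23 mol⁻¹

1.14e+11 kJ/mol

With 60 protons and 82 neutrons (A = 142):
Σm = 60·m_p + 82·m_n = 60.4380 + 82.71012 = 143.14812 u
Mass defect Δm = 143.14812 − 141.87481 = 1.27331 u
E_B = 1.27331 × 931.5 = 1186.09 MeV
Per nucleus in joules: 1186.09 MeV × 1.602e-13 J/MeV = 1.9001e-10 J
Per mole: 1.9001e-10 J × 6.022e23 mol⁻¹ = 1.1442e+14 J/mol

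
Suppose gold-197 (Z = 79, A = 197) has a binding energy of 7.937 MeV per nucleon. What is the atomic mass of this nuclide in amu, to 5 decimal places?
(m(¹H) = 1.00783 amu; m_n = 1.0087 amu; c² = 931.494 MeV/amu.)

Total binding energy = 197 × 7.937 = 1563.589 MeV
Mass defect = 1563.589 MeV / (931.494 MeV/amu) = 1.6785819 amu
Constituent mass = 79(1.00783) + 118(1.0087) = 198.64517 amu
Atomic mass = 198.64517 − 1.6785819 = 196.9665881 amu ≈ 196.96659 amu (to 5 decimal places)

196.96659 amu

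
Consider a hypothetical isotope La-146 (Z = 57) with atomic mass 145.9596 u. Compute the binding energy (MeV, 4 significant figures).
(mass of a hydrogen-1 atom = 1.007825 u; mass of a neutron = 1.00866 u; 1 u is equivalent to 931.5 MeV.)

1171 MeV

Σm = 57·m(¹H) + 89·m_n = 57.446025 + 89.77074 = 147.216765 u
The mass defect is 147.216765 − 145.9596 = 1.257165 u.
Converting to energy: 1.257165 u × 931.5 MeV/u = 1171.05 MeV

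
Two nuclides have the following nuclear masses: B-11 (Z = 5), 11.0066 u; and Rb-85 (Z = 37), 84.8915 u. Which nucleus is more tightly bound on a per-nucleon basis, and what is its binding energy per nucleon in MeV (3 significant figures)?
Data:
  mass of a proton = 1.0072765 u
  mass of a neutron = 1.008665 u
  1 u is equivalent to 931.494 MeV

Rb-85; 8.70 MeV/nucleon

B-11: Σm = 5(1.0072765) + 6(1.008665) = 11.0883725 u; Δm = 0.0817725 u; E_B = 76.171 MeV; E_B/A = 6.9246 MeV
Rb-85: Σm = 37(1.0072765) + 48(1.008665) = 85.6851505 u; Δm = 0.7936505 u; E_B = 739.28 MeV; E_B/A = 8.697 MeV
Rb-85 has the higher binding energy per nucleon, so it is the more tightly bound nucleus.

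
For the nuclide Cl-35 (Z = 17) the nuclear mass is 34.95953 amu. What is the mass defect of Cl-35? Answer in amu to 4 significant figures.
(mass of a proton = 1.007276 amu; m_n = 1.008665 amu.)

0.3201 amu

Z = 17, so N = A − Z = 35 − 17 = 18.
Σm = 17·m_p + 18·m_n = 17.123692 + 18.155970 = 35.279662 amu
Mass defect Δm = 35.279662 − 34.95953 = 0.320132 amu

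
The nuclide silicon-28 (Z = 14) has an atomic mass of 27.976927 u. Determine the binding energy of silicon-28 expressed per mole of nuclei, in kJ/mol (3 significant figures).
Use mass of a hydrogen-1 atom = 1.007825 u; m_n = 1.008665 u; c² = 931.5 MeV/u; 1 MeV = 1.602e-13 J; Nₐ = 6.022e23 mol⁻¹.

2.28e+10 kJ/mol

Total constituent mass: 14 × 1.007825 + 14 × 1.008665 = 28.230860 u
Mass defect Δm = 28.230860 − 27.976927 = 0.253933 u
Binding energy = Δm·c² = 0.253933 × 931.5 MeV/u = 236.539 MeV
Per nucleus in joules: 236.539 MeV × 1.602e-13 J/MeV = 3.7894e-11 J
Per mole: 3.7894e-11 J × 6.022e23 mol⁻¹ = 2.2820e+13 J/mol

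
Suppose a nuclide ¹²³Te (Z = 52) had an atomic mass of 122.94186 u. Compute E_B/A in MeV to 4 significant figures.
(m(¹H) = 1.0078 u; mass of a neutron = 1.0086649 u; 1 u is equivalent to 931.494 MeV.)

8.171 MeV/nucleon

Mass of separated nucleons = 52(1.0078) + 71(1.0086649) = 52.4056 + 71.6152079 = 124.0208079 u
Δm = 124.0208079 − 122.94186 = 1.0789479 u
Binding energy = Δm·c² = 1.0789479 × 931.494 MeV/u = 1005.03 MeV
BE/A = 1005.03 MeV / 123 = 8.171 MeV/nucleon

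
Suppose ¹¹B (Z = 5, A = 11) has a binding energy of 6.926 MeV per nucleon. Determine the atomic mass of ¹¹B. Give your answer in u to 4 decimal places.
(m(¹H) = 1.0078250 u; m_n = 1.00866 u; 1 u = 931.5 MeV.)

Total binding energy = 11 × 6.926 = 76.186 MeV
Mass defect = 76.186 MeV / (931.5 MeV/u) = 0.081789 u
Constituent mass = 5(1.0078250) + 6(1.00866) = 11.0910850 u
Atomic mass = 11.0910850 − 0.081789 = 11.0092960 u ≈ 11.0093 u (to 4 decimal places)

11.0093 u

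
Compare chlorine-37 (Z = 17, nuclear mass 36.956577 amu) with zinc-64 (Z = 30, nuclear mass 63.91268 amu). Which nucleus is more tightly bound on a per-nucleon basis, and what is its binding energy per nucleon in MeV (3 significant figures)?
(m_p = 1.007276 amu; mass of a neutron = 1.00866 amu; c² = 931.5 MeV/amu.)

chlorine-37: Σm = 17(1.007276) + 20(1.00866) = 37.296892 amu; Δm = 0.340315 amu; E_B = 317.00 MeV; E_B/A = 8.568 MeV
zinc-64: Σm = 30(1.007276) + 34(1.00866) = 64.512720 amu; Δm = 0.600040 amu; E_B = 558.94 MeV; E_B/A = 8.733 MeV
zinc-64 has the higher binding energy per nucleon, so it is the more tightly bound nucleus.

zinc-64; 8.73 MeV/nucleon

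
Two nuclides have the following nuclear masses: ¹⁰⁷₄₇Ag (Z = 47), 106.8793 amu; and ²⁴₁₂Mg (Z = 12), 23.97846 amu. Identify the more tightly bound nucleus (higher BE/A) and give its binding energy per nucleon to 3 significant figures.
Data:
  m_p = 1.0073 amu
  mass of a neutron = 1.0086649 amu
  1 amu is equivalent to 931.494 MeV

¹⁰⁷₄₇Ag; 8.56 MeV/nucleon

¹⁰⁷₄₇Ag: Σm = 47(1.0073) + 60(1.0086649) = 107.8629940 amu; Δm = 0.9836940 amu; E_B = 916.31 MeV; E_B/A = 8.564 MeV
²⁴₁₂Mg: Σm = 12(1.0073) + 12(1.0086649) = 24.1915788 amu; Δm = 0.2131188 amu; E_B = 198.52 MeV; E_B/A = 8.272 MeV
¹⁰⁷₄₇Ag has the higher binding energy per nucleon, so it is the more tightly bound nucleus.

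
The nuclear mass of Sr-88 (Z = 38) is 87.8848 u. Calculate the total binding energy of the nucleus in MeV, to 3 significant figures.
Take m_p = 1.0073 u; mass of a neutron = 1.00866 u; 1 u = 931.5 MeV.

769 MeV

Mass of separated nucleons = 38(1.0073) + 50(1.00866) = 38.2774 + 50.43300 = 88.71040 u
Δm = 88.71040 − 87.8848 = 0.82560 u
Converting to energy: 0.82560 u × 931.5 MeV/u = 769.046 MeV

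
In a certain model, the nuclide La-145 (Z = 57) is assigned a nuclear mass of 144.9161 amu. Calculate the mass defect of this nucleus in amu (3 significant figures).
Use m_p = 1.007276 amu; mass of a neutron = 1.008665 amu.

The nucleus contains 57 protons and 145 − 57 = 88 neutrons.
Total constituent mass: 57 × 1.007276 + 88 × 1.008665 = 146.177252 amu
Δm = 146.177252 − 144.9161 = 1.261152 amu

1.26 amu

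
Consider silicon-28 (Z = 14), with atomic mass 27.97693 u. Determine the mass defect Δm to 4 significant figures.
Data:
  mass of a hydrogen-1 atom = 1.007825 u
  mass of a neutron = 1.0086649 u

0.2539 u

With 14 protons and 14 neutrons (A = 28):
Mass of separated nucleons = 14(1.007825) + 14(1.0086649) = 14.109550 + 14.1213086 = 28.2308586 u
Mass defect Δm = 28.2308586 − 27.97693 = 0.2539286 u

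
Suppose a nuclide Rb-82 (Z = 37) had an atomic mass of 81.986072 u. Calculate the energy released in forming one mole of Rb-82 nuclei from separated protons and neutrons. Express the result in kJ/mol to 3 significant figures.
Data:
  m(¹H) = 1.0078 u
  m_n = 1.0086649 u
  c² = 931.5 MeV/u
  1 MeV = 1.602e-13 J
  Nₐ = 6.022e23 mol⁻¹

Z = 37, so N = A − Z = 82 − 37 = 45.
Σm = 37·m(¹H) + 45·m_n = 37.2886 + 45.3899205 = 82.6785205 u
Mass defect Δm = 82.6785205 − 81.986072 = 0.6924485 u
Binding energy = Δm·c² = 0.6924485 × 931.5 MeV/u = 645.016 MeV
Per nucleus in joules: 645.016 MeV × 1.602e-13 J/MeV = 1.0333e-10 J
Per mole: 1.0333e-10 J × 6.022e23 mol⁻¹ = 6.2225e+13 J/mol

6.22e+10 kJ/mol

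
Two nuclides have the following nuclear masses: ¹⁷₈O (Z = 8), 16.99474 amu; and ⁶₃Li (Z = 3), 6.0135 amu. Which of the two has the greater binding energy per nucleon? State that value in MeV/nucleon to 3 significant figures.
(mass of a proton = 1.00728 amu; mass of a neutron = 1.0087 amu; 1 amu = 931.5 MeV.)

¹⁷₈O; 7.77 MeV/nucleon

¹⁷₈O: Σm = 8(1.00728) + 9(1.0087) = 17.13654 amu; Δm = 0.14180 amu; E_B = 132.09 MeV; E_B/A = 7.770 MeV
⁶₃Li: Σm = 3(1.00728) + 3(1.0087) = 6.04794 amu; Δm = 0.03444 amu; E_B = 32.081 MeV; E_B/A = 5.347 MeV
¹⁷₈O has the higher binding energy per nucleon, so it is the more tightly bound nucleus.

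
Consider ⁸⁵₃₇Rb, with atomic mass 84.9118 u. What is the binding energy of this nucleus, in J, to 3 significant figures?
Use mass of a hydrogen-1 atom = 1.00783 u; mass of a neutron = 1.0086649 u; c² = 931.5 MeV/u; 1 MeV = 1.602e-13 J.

Z = 37, so N = A − Z = 85 − 37 = 48.
Mass of separated nucleons = 37(1.00783) + 48(1.0086649) = 37.28971 + 48.4159152 = 85.7056252 u
Δm = 85.7056252 − 84.9118 = 0.7938252 u
Converting to energy: 0.7938252 u × 931.5 MeV/u = 739.448 MeV
In joules: 739.448 MeV × 1.602e-13 J/MeV = 1.1846e-10 J

1.18e-10 J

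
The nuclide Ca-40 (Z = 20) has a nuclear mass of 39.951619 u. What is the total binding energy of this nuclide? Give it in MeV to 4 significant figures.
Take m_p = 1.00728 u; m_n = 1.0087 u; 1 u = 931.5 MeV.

Σm = 20·m_p + 20·m_n = 20.14560 + 20.1740 = 40.31960 u
Mass defect Δm = 40.31960 − 39.951619 = 0.367981 u
Converting to energy: 0.367981 u × 931.5 MeV/u = 342.774 MeV

342.8 MeV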